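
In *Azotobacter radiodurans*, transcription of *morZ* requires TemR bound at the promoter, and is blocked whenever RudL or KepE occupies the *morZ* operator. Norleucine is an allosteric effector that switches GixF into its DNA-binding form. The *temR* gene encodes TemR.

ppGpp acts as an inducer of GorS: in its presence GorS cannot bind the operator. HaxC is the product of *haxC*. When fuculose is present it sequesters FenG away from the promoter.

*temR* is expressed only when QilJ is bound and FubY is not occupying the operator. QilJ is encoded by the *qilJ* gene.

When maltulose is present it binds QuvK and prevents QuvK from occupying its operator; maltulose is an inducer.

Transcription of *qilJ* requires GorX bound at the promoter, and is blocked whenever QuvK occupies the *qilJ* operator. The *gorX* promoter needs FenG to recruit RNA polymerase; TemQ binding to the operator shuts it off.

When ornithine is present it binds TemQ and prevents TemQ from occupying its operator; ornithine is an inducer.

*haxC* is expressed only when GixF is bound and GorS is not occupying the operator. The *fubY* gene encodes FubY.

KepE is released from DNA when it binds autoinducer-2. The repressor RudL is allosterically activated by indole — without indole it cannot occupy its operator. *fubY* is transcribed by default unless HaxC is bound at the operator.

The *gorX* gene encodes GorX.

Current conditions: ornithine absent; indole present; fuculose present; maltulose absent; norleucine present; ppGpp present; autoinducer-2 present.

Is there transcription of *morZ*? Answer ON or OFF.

Indole is present, so RudL is active.
ppGpp is present, so GorS is inactive.
Norleucine is present, so GixF is active.
No repressor is bound and GixF is active, so *haxC* is transcribed.
So HaxC is produced and active.
With repressor HaxC bound, *fubY* is not transcribed.
So FubY is not produced.
Ornithine is absent, so TemQ is active.
Fuculose is present, so FenG is inactive.
With repressor TemQ bound, *gorX* is not transcribed.
So GorX is not produced.
Maltulose is absent, so QuvK is active.
With repressor QuvK bound, *qilJ* is not transcribed.
So QilJ is not produced.
Required activator QilJ is absent, so *temR* is not transcribed.
So TemR is not produced.
Autoinducer-2 is present, so KepE is inactive.
With repressor RudL bound, *morZ* is not transcribed.

OFF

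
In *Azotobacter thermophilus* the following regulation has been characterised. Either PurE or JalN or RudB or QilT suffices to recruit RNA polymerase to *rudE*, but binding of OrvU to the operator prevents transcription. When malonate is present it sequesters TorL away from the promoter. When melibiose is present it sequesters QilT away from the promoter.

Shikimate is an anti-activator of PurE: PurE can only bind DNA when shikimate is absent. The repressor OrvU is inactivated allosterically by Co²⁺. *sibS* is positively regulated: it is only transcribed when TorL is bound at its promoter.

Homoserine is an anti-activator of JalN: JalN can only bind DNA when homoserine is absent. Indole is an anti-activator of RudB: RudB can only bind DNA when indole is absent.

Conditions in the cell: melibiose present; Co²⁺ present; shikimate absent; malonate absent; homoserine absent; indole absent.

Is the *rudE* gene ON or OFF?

Co²⁺ is present, so OrvU is inactive.
Shikimate is absent, so PurE is active.
Homoserine is absent, so JalN is active.
Indole is absent, so RudB is active.
Melibiose is present, so QilT is inactive.
Activator PurE is present, so *rudE* is transcribed.

ON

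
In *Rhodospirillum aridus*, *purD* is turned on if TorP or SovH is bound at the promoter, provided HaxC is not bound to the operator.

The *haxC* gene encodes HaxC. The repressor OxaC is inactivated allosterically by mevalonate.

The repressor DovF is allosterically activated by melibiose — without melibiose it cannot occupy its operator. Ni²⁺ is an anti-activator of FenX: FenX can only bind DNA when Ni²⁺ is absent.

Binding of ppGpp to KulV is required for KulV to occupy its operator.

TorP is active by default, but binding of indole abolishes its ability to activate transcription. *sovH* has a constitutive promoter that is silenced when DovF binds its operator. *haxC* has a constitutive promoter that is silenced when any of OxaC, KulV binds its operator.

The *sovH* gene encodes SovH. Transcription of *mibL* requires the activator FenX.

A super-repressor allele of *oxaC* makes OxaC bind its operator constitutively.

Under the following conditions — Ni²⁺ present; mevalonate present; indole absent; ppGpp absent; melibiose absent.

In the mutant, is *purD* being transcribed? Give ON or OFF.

OxaC is constitutively active in this strain.
ppGpp is absent, so KulV is inactive.
With repressor OxaC bound, *haxC* is not transcribed.
So HaxC is not produced.
Indole is absent, so TorP is active.
Melibiose is absent, so DovF is inactive.
With no repressor bound, *sovH* is transcribed.
So SovH is produced and active.
Activator TorP is present, so *purD* is transcribed.

ON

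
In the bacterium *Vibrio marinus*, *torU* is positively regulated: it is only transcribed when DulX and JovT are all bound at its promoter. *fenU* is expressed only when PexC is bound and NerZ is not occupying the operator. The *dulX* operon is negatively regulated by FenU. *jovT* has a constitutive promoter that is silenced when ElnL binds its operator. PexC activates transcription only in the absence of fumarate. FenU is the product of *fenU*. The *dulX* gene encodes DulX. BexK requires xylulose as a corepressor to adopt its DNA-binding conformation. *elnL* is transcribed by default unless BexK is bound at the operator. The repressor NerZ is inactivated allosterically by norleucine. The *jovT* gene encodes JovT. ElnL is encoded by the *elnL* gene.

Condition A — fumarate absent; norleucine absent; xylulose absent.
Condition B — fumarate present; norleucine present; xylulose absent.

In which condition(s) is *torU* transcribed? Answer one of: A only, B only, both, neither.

neither

Condition A:
Fumarate is absent, so PexC is active.
Norleucine is absent, so NerZ is active.
With repressor NerZ bound, *fenU* is not transcribed.
So FenU is not produced.
With no repressor bound, *dulX* is transcribed.
So DulX is produced and active.
Xylulose is absent, so BexK is inactive.
With no repressor bound, *elnL* is transcribed.
So ElnL is produced and active.
With repressor ElnL bound, *jovT* is not transcribed.
So JovT is not produced.
Required activator JovT is absent, so *torU* is not transcribed.
→ *torU* is OFF in A.
Condition B:
Fumarate is present, so PexC is inactive.
Norleucine is present, so NerZ is inactive.
Required activator PexC is absent, so *fenU* is not transcribed.
So FenU is not produced.
With no repressor bound, *dulX* is transcribed.
So DulX is produced and active.
Xylulose is absent, so BexK is inactive.
With no repressor bound, *elnL* is transcribed.
So ElnL is produced and active.
With repressor ElnL bound, *jovT* is not transcribed.
So JovT is not produced.
Required activator JovT is absent, so *torU* is not transcribed.
→ *torU* is OFF in B.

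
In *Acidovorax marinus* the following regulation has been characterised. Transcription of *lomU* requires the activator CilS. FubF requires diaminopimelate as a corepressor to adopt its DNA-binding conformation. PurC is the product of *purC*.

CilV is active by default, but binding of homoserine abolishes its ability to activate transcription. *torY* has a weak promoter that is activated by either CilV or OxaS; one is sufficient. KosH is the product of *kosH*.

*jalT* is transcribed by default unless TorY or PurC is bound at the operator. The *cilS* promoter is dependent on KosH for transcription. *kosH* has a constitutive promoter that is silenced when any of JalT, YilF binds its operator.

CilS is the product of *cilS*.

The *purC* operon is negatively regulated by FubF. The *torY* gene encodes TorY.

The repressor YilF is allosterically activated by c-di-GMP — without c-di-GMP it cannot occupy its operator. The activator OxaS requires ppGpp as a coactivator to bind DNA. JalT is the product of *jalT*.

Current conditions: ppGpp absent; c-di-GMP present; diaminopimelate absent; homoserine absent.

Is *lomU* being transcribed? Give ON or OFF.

Homoserine is absent, so CilV is active.
ppGpp is absent, so OxaS is inactive.
Activator CilV is present, so *torY* is transcribed.
So TorY is produced and active.
Diaminopimelate is absent, so FubF is inactive.
With no repressor bound, *purC* is transcribed.
So PurC is produced and active.
With repressor TorY bound, *jalT* is not transcribed.
So JalT is not produced.
c-di-GMP is present, so YilF is active.
With repressor YilF bound, *kosH* is not transcribed.
So KosH is not produced.
Required activator KosH is absent, so *cilS* is not transcribed.
So CilS is not produced.
Required activator CilS is absent, so *lomU* is not transcribed.

OFF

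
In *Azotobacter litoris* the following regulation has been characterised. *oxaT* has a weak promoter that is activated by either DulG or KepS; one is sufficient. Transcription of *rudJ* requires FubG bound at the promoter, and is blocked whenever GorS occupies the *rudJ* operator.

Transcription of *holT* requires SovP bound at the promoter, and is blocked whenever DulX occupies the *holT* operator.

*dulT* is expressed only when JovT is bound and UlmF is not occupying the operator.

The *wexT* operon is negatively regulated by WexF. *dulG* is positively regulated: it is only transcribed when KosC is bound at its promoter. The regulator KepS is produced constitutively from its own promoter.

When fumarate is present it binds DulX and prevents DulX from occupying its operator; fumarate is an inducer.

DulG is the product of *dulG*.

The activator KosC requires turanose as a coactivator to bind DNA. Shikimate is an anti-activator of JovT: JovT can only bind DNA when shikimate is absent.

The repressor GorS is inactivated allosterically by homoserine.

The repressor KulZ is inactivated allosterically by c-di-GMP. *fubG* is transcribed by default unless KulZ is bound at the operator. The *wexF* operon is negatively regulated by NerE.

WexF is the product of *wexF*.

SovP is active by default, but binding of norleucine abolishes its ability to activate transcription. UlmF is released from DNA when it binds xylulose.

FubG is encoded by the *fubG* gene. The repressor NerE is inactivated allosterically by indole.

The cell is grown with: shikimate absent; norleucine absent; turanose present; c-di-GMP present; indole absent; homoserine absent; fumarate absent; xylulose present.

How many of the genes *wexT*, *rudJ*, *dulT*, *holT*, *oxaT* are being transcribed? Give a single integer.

3

Indole is absent, so NerE is active.
With repressor NerE bound, *wexF* is not transcribed.
So WexF is not produced.
With no repressor bound, *wexT* is transcribed.
→ *wexT* is ON.
c-di-GMP is present, so KulZ is inactive.
With no repressor bound, *fubG* is transcribed.
So FubG is produced and active.
Homoserine is absent, so GorS is active.
With repressor GorS bound, *rudJ* is not transcribed.
→ *rudJ* is OFF.
Shikimate is absent, so JovT is active.
Xylulose is present, so UlmF is inactive.
No repressor is bound and JovT is active, so *dulT* is transcribed.
→ *dulT* is ON.
Fumarate is absent, so DulX is active.
Norleucine is absent, so SovP is active.
With repressor DulX bound, *holT* is not transcribed.
→ *holT* is OFF.
Turanose is present, so KosC is active.
No repressor is bound and KosC is active, so *dulG* is transcribed.
So DulG is produced and active.
KepS is produced constitutively and is active.
Activator DulG is present, so *oxaT* is transcribed.
→ *oxaT* is ON.
3 of the 5 genes are transcribed.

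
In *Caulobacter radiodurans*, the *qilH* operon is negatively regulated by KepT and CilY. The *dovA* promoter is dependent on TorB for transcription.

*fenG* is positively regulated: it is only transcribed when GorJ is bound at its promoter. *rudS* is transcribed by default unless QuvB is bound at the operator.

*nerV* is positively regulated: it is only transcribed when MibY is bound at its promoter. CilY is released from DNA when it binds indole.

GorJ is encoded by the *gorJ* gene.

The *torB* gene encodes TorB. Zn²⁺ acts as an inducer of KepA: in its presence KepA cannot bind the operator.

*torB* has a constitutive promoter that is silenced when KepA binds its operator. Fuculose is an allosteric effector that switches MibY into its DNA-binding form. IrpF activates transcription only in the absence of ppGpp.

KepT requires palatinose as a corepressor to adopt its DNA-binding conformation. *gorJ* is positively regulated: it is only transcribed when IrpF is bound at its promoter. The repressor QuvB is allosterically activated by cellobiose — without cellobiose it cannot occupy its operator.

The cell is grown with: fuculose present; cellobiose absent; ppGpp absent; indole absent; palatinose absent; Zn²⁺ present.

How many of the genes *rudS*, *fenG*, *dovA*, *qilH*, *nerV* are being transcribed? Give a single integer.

Cellobiose is absent, so QuvB is inactive.
With no repressor bound, *rudS* is transcribed.
→ *rudS* is ON.
ppGpp is absent, so IrpF is active.
No repressor is bound and IrpF is active, so *gorJ* is transcribed.
So GorJ is produced and active.
No repressor is bound and GorJ is active, so *fenG* is transcribed.
→ *fenG* is ON.
Zn²⁺ is present, so KepA is inactive.
With no repressor bound, *torB* is transcribed.
So TorB is produced and active.
No repressor is bound and TorB is active, so *dovA* is transcribed.
→ *dovA* is ON.
Palatinose is absent, so KepT is inactive.
Indole is absent, so CilY is active.
With repressor CilY bound, *qilH* is not transcribed.
→ *qilH* is OFF.
Fuculose is present, so MibY is active.
No repressor is bound and MibY is active, so *nerV* is transcribed.
→ *nerV* is ON.
4 of the 5 genes are transcribed.

4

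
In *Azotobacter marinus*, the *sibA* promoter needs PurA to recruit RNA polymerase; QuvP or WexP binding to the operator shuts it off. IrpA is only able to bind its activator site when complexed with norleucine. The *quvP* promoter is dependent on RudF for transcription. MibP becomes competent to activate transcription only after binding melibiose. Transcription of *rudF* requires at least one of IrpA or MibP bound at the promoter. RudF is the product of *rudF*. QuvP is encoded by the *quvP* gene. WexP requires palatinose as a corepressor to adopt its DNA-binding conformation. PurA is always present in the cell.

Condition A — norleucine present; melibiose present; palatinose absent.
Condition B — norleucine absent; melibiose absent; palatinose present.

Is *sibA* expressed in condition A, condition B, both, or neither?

neither

Condition A:
Norleucine is present, so IrpA is active.
Melibiose is present, so MibP is active.
Activator IrpA is present, so *rudF* is transcribed.
So RudF is produced and active.
No repressor is bound and RudF is active, so *quvP* is transcribed.
So QuvP is produced and active.
PurA is produced constitutively and is active.
Palatinose is absent, so WexP is inactive.
With repressor QuvP bound, *sibA* is not transcribed.
→ *sibA* is OFF in A.
Condition B:
Norleucine is absent, so IrpA is inactive.
Melibiose is absent, so MibP is inactive.
No activator is available at the *rudF* promoter, so *rudF* is not transcribed.
So RudF is not produced.
Required activator RudF is absent, so *quvP* is not transcribed.
So QuvP is not produced.
PurA is produced constitutively and is active.
Palatinose is present, so WexP is active.
With repressor WexP bound, *sibA* is not transcribed.
→ *sibA* is OFF in B.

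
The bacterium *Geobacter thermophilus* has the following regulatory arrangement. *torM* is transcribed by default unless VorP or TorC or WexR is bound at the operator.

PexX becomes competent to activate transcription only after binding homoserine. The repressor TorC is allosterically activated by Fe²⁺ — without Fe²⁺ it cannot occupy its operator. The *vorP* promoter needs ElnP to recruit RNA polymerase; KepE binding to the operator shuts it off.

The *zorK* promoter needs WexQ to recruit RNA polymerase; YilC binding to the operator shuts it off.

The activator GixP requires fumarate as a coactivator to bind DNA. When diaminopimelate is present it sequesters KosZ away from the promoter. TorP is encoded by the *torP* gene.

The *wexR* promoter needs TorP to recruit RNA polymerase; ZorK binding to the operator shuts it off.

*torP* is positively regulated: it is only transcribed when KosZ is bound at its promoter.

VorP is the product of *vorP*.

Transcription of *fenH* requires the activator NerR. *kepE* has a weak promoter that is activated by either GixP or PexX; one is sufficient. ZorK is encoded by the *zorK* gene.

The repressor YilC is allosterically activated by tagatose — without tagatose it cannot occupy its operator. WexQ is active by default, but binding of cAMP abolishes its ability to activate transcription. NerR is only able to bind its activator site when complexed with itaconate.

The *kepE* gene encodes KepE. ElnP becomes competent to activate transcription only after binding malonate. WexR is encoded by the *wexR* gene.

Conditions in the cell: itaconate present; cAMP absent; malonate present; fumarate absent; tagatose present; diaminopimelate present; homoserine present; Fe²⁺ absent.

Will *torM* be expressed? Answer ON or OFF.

ON

Fumarate is absent, so GixP is inactive.
Homoserine is present, so PexX is active.
Activator PexX is present, so *kepE* is transcribed.
So KepE is produced and active.
Malonate is present, so ElnP is active.
With repressor KepE bound, *vorP* is not transcribed.
So VorP is not produced.
Fe²⁺ is absent, so TorC is inactive.
Tagatose is present, so YilC is active.
cAMP is absent, so WexQ is active.
With repressor YilC bound, *zorK* is not transcribed.
So ZorK is not produced.
Diaminopimelate is present, so KosZ is inactive.
Required activator KosZ is absent, so *torP* is not transcribed.
So TorP is not produced.
Required activator TorP is absent, so *wexR* is not transcribed.
So WexR is not produced.
With no repressor bound, *torM* is transcribed.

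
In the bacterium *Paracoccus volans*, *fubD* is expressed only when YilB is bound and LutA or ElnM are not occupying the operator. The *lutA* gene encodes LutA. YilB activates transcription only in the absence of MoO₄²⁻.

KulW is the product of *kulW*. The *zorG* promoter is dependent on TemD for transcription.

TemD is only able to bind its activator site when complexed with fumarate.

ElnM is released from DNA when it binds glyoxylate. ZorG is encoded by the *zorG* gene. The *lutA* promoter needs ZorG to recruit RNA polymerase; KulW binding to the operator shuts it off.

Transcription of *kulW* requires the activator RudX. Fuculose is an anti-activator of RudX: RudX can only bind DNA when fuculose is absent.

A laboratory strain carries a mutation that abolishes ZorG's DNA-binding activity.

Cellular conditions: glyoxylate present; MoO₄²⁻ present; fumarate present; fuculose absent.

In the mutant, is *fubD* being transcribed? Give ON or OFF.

OFF

Fuculose is absent, so RudX is active.
No repressor is bound and RudX is active, so *kulW* is transcribed.
So KulW is produced and active.
ZorG is non-functional in this strain, so it has no effect.
With repressor KulW bound, *lutA* is not transcribed.
So LutA is not produced.
MoO₄²⁻ is present, so YilB is inactive.
Glyoxylate is present, so ElnM is inactive.
Required activator YilB is absent, so *fubD* is not transcribed.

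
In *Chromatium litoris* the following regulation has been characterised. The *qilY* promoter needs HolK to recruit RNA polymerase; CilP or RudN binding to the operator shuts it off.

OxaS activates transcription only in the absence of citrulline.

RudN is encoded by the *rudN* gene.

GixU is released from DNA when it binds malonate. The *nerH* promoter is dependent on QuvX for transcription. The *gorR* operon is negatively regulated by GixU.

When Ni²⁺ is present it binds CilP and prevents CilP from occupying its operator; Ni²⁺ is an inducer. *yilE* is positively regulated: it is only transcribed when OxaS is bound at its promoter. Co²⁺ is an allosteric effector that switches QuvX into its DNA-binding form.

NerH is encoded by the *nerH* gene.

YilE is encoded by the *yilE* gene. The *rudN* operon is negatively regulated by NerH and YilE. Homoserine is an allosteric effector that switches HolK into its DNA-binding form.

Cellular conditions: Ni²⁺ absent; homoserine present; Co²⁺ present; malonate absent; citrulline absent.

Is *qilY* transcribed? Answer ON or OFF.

OFF

Ni²⁺ is absent, so CilP is active.
Homoserine is present, so HolK is active.
Co²⁺ is present, so QuvX is active.
No repressor is bound and QuvX is active, so *nerH* is transcribed.
So NerH is produced and active.
Citrulline is absent, so OxaS is active.
No repressor is bound and OxaS is active, so *yilE* is transcribed.
So YilE is produced and active.
With repressor NerH bound, *rudN* is not transcribed.
So RudN is not produced.
With repressor CilP bound, *qilY* is not transcribed.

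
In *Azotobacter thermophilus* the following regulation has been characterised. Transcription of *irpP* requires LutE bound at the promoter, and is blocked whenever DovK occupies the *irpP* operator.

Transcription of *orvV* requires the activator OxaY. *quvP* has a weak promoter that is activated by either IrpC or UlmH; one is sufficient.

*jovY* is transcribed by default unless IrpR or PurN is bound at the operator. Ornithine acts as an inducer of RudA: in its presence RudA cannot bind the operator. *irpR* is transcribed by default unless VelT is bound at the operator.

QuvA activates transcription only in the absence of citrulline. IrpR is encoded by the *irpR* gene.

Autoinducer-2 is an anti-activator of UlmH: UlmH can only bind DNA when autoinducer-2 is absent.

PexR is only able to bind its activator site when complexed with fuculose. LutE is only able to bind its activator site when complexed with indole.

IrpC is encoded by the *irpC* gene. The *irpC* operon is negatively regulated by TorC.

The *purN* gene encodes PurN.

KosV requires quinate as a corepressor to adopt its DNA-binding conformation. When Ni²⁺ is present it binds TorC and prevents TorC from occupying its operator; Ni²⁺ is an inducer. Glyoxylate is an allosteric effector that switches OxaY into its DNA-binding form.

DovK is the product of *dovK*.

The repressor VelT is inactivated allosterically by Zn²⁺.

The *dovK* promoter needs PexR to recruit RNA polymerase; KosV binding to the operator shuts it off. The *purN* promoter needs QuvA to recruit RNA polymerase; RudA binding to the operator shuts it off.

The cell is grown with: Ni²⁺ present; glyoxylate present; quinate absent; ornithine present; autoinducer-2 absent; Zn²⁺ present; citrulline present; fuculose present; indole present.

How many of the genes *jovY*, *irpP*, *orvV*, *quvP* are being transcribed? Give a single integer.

Zn²⁺ is present, so VelT is inactive.
With no repressor bound, *irpR* is transcribed.
So IrpR is produced and active.
Ornithine is present, so RudA is inactive.
Citrulline is present, so QuvA is inactive.
Required activator QuvA is absent, so *purN* is not transcribed.
So PurN is not produced.
With repressor IrpR bound, *jovY* is not transcribed.
→ *jovY* is OFF.
Quinate is absent, so KosV is inactive.
Fuculose is present, so PexR is active.
No repressor is bound and PexR is active, so *dovK* is transcribed.
So DovK is produced and active.
Indole is present, so LutE is active.
With repressor DovK bound, *irpP* is not transcribed.
→ *irpP* is OFF.
Glyoxylate is present, so OxaY is active.
No repressor is bound and OxaY is active, so *orvV* is transcribed.
→ *orvV* is ON.
Ni²⁺ is present, so TorC is inactive.
With no repressor bound, *irpC* is transcribed.
So IrpC is produced and active.
Autoinducer-2 is absent, so UlmH is active.
Activator IrpC is present, so *quvP* is transcribed.
→ *quvP* is ON.
2 of the 4 genes are transcribed.

2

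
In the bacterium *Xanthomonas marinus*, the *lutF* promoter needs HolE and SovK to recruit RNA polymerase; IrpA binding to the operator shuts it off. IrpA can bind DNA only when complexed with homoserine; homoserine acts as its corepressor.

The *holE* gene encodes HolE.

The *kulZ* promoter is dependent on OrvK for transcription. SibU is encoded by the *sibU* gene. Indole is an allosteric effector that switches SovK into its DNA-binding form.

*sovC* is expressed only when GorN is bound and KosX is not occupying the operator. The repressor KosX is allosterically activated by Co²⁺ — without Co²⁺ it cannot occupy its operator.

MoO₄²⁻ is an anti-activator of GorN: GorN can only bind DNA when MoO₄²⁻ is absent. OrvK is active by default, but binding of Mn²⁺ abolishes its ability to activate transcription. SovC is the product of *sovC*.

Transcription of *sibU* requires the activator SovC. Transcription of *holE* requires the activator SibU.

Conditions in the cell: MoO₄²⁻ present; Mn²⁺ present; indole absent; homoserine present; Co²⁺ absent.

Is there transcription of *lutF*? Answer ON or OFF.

OFF

Co²⁺ is absent, so KosX is inactive.
MoO₄²⁻ is present, so GorN is inactive.
Required activator GorN is absent, so *sovC* is not transcribed.
So SovC is not produced.
Required activator SovC is absent, so *sibU* is not transcribed.
So SibU is not produced.
Required activator SibU is absent, so *holE* is not transcribed.
So HolE is not produced.
Indole is absent, so SovK is inactive.
Homoserine is present, so IrpA is active.
With repressor IrpA bound, *lutF* is not transcribed.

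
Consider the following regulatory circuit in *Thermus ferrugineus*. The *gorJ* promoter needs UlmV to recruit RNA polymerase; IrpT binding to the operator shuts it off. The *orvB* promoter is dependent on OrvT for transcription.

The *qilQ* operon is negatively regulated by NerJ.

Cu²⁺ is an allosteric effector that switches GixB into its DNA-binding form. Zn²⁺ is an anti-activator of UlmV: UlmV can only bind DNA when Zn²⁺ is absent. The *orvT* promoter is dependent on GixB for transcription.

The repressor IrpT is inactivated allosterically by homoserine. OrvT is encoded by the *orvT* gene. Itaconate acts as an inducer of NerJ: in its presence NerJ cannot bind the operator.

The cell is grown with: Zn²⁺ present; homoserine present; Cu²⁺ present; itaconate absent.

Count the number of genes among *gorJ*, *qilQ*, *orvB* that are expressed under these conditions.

Homoserine is present, so IrpT is inactive.
Zn²⁺ is present, so UlmV is inactive.
Required activator UlmV is absent, so *gorJ* is not transcribed.
→ *gorJ* is OFF.
Itaconate is absent, so NerJ is active.
With repressor NerJ bound, *qilQ* is not transcribed.
→ *qilQ* is OFF.
Cu²⁺ is present, so GixB is active.
No repressor is bound and GixB is active, so *orvT* is transcribed.
So OrvT is produced and active.
No repressor is bound and OrvT is active, so *orvB* is transcribed.
→ *orvB* is ON.
1 of the 3 genes is transcribed.

1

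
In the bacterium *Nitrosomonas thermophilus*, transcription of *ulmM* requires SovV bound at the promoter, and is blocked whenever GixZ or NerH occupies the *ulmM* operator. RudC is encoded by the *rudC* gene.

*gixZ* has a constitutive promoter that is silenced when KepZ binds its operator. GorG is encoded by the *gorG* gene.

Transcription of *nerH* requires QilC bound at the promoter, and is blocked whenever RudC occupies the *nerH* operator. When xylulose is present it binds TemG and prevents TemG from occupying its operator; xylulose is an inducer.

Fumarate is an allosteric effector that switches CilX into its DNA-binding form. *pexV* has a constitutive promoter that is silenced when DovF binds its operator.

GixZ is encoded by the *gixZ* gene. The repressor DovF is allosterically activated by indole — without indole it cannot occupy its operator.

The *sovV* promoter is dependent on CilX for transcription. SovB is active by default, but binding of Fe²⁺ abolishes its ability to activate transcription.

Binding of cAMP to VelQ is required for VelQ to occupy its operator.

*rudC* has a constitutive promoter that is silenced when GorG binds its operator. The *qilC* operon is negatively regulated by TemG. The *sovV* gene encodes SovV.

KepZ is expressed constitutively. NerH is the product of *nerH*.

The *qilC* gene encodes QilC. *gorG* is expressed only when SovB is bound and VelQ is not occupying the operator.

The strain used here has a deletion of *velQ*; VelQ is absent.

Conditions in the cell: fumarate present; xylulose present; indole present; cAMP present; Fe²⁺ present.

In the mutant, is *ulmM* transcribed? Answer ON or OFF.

KepZ is produced constitutively and is active.
With repressor KepZ bound, *gixZ* is not transcribed.
So GixZ is not produced.
Fe²⁺ is present, so SovB is inactive.
VelQ is non-functional in this strain, so it has no effect.
Required activator SovB is absent, so *gorG* is not transcribed.
So GorG is not produced.
With no repressor bound, *rudC* is transcribed.
So RudC is produced and active.
Xylulose is present, so TemG is inactive.
With no repressor bound, *qilC* is transcribed.
So QilC is produced and active.
With repressor RudC bound, *nerH* is not transcribed.
So NerH is not produced.
Fumarate is present, so CilX is active.
No repressor is bound and CilX is active, so *sovV* is transcribed.
So SovV is produced and active.
No repressor is bound and SovV is active, so *ulmM* is transcribed.

ON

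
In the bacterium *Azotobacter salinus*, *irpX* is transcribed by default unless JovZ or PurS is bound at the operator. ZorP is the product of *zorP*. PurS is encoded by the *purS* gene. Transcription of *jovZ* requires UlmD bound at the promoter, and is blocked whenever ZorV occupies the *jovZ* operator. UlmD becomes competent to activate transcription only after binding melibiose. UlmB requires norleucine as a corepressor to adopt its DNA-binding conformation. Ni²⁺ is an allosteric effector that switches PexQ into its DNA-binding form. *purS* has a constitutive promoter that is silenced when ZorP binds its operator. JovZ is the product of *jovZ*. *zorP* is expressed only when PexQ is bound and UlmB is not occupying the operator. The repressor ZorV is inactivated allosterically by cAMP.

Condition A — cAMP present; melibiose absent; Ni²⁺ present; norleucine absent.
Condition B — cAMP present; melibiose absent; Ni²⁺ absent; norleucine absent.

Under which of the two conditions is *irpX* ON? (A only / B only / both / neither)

A only

Condition A:
cAMP is present, so ZorV is inactive.
Melibiose is absent, so UlmD is inactive.
Required activator UlmD is absent, so *jovZ* is not transcribed.
So JovZ is not produced.
Ni²⁺ is present, so PexQ is active.
Norleucine is absent, so UlmB is inactive.
No repressor is bound and PexQ is active, so *zorP* is transcribed.
So ZorP is produced and active.
With repressor ZorP bound, *purS* is not transcribed.
So PurS is not produced.
With no repressor bound, *irpX* is transcribed.
→ *irpX* is ON in A.
Condition B:
cAMP is present, so ZorV is inactive.
Melibiose is absent, so UlmD is inactive.
Required activator UlmD is absent, so *jovZ* is not transcribed.
So JovZ is not produced.
Ni²⁺ is absent, so PexQ is inactive.
Norleucine is absent, so UlmB is inactive.
Required activator PexQ is absent, so *zorP* is not transcribed.
So ZorP is not produced.
With no repressor bound, *purS* is transcribed.
So PurS is produced and active.
With repressor PurS bound, *irpX* is not transcribed.
→ *irpX* is OFF in B.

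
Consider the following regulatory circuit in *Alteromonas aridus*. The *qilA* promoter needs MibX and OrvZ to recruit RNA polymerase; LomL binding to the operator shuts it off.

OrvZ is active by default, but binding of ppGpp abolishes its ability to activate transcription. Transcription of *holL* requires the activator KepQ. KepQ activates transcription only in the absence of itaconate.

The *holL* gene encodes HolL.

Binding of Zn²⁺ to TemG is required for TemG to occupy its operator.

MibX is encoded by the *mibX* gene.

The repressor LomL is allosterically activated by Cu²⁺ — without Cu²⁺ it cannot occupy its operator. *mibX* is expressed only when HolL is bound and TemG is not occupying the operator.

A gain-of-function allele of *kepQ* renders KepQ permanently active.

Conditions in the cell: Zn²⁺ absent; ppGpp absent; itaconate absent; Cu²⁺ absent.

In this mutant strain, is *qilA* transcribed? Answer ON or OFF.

KepQ is constitutively active in this strain.
No repressor is bound and KepQ is active, so *holL* is transcribed.
So HolL is produced and active.
Zn²⁺ is absent, so TemG is inactive.
No repressor is bound and HolL is active, so *mibX* is transcribed.
So MibX is produced and active.
ppGpp is absent, so OrvZ is active.
Cu²⁺ is absent, so LomL is inactive.
No repressor is bound and MibX and OrvZ are active, so *qilA* is transcribed.

ON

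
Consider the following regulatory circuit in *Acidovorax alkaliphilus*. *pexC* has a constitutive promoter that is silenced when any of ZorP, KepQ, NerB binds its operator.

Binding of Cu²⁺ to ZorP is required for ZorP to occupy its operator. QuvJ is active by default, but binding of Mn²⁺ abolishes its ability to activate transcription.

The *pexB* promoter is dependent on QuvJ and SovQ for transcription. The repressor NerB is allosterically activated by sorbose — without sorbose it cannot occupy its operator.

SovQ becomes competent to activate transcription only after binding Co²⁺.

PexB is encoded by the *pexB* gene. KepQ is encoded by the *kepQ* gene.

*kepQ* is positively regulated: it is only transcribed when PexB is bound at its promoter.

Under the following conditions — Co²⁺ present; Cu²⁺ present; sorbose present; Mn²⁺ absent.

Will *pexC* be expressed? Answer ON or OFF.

OFF

Cu²⁺ is present, so ZorP is active.
Mn²⁺ is absent, so QuvJ is active.
Co²⁺ is present, so SovQ is active.
No repressor is bound and QuvJ and SovQ are active, so *pexB* is transcribed.
So PexB is produced and active.
No repressor is bound and PexB is active, so *kepQ* is transcribed.
So KepQ is produced and active.
Sorbose is present, so NerB is active.
With repressor ZorP bound, *pexC* is not transcribed.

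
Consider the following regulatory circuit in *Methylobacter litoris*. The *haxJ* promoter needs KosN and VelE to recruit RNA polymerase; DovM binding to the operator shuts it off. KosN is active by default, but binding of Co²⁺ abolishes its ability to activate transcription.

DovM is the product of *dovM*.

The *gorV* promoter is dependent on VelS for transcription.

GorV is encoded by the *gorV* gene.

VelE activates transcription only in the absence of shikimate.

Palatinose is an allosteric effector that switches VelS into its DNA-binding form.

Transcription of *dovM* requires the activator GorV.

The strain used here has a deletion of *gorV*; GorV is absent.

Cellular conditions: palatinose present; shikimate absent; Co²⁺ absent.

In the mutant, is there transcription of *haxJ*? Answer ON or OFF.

ON

Co²⁺ is absent, so KosN is active.
Shikimate is absent, so VelE is active.
GorV is non-functional in this strain, so it has no effect.
Required activator GorV is absent, so *dovM* is not transcribed.
So DovM is not produced.
No repressor is bound and KosN and VelE are active, so *haxJ* is transcribed.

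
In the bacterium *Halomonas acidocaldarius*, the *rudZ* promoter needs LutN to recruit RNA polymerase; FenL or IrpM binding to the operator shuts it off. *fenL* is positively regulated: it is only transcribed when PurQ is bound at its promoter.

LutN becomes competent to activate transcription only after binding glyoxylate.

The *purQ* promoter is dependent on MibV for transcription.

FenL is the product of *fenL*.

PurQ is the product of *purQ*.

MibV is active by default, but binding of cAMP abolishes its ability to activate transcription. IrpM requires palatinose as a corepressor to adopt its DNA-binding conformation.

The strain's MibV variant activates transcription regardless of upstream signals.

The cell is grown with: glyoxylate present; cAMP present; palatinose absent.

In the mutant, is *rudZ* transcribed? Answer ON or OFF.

MibV is constitutively active in this strain.
No repressor is bound and MibV is active, so *purQ* is transcribed.
So PurQ is produced and active.
No repressor is bound and PurQ is active, so *fenL* is transcribed.
So FenL is produced and active.
Glyoxylate is present, so LutN is active.
Palatinose is absent, so IrpM is inactive.
With repressor FenL bound, *rudZ* is not transcribed.

OFF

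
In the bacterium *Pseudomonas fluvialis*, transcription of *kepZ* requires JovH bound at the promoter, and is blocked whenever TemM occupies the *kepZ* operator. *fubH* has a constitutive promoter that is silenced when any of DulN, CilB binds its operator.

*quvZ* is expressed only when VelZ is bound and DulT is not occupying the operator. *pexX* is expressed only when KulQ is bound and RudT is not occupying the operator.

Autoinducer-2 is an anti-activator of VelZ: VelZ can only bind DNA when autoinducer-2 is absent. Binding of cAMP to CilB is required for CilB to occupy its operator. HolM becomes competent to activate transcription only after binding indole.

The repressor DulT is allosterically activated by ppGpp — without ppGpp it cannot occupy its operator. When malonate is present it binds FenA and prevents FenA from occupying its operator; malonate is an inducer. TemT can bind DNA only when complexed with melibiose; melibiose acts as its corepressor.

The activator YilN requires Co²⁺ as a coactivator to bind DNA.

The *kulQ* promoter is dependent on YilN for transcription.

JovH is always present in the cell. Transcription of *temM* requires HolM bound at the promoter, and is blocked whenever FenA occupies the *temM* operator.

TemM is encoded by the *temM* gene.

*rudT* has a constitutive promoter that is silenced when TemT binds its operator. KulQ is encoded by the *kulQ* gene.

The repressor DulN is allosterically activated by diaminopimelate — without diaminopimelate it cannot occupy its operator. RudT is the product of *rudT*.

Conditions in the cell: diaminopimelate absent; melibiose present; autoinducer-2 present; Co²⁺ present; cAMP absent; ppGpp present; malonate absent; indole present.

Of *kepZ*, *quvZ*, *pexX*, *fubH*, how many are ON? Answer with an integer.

JovH is produced constitutively and is active.
Malonate is absent, so FenA is active.
Indole is present, so HolM is active.
With repressor FenA bound, *temM* is not transcribed.
So TemM is not produced.
No repressor is bound and JovH is active, so *kepZ* is transcribed.
→ *kepZ* is ON.
Autoinducer-2 is present, so VelZ is inactive.
ppGpp is present, so DulT is active.
With repressor DulT bound, *quvZ* is not transcribed.
→ *quvZ* is OFF.
Co²⁺ is present, so YilN is active.
No repressor is bound and YilN is active, so *kulQ* is transcribed.
So KulQ is produced and active.
Melibiose is present, so TemT is active.
With repressor TemT bound, *rudT* is not transcribed.
So RudT is not produced.
No repressor is bound and KulQ is active, so *pexX* is transcribed.
→ *pexX* is ON.
Diaminopimelate is absent, so DulN is inactive.
cAMP is absent, so CilB is inactive.
With no repressor bound, *fubH* is transcribed.
→ *fubH* is ON.
3 of the 4 genes are transcribed.

3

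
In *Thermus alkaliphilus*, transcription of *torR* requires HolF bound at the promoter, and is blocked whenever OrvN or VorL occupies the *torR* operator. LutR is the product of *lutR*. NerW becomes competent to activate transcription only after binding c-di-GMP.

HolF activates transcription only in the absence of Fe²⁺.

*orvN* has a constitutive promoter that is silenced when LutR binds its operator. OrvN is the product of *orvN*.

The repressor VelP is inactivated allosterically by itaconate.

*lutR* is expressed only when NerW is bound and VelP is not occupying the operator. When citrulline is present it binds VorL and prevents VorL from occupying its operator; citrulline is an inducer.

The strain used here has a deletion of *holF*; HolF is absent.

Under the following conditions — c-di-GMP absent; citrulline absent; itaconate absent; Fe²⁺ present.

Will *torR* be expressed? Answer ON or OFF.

Itaconate is absent, so VelP is active.
c-di-GMP is absent, so NerW is inactive.
With repressor VelP bound, *lutR* is not transcribed.
So LutR is not produced.
With no repressor bound, *orvN* is transcribed.
So OrvN is produced and active.
Citrulline is absent, so VorL is active.
HolF is non-functional in this strain, so it has no effect.
With repressor OrvN bound, *torR* is not transcribed.

OFF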